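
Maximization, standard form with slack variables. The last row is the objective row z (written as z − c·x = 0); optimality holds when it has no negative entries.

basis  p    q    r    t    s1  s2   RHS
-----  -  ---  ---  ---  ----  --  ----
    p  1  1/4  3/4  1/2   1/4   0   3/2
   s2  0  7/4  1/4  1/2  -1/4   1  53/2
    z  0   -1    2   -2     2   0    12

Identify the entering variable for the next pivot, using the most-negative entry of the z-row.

t

Negative z-row entries: q: -1, t: -2.
The most negative is -2 in column t, so t enters.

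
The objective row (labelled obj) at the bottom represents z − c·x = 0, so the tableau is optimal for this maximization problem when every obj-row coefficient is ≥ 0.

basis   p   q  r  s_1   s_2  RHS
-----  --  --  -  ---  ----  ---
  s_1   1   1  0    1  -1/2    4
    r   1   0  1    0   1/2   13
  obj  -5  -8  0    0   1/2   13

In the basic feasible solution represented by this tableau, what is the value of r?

13

r is basic (row 2); its value is the RHS of that row, 13.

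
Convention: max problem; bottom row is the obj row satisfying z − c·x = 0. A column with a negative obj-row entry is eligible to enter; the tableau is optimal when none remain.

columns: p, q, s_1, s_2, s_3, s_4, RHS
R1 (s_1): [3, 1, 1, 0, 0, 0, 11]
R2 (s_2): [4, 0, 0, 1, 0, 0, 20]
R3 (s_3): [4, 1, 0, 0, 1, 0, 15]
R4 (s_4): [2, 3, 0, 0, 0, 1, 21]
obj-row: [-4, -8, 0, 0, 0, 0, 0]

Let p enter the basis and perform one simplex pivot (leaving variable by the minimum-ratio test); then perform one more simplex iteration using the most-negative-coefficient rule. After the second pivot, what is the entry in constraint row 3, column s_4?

Ratio test on column p — row 1: 11/3 = 11/3; row 2: 20/4 = 5; row 3: 15/4 = 15/4; row 4: 21/2 = 21/2. Minimum is 11/3 at row 1 (s_1 leaves); pivot element 3.
Divide row 1 by 3; eliminate column p from the other rows.
Second iteration: most negative obj-row entry is -20/3 in column q, so q enters.
Ratio test on column q — row 1: (11/3)/(1/3) = 11; row 2: entry -4/3 ≤ 0; row 3: entry -1/3 ≤ 0; row 4: (41/3)/(7/3) = 41/7. Minimum is 41/7 at row 4 (s_4 leaves); pivot element 7/3.
Divide row 4 by 7/3; eliminate column q from the other rows.
After both pivots, the entry at constraint row 3, column s_4 is 1/7.

1/7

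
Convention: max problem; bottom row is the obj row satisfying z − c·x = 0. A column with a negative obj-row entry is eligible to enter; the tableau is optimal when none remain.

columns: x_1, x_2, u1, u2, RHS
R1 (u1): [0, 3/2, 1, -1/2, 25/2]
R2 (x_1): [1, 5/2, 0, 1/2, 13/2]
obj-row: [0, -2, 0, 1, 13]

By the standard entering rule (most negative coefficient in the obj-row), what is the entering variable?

x_2

Negative obj-row entries: x_2: -2.
The most negative is -2 in column x_2, so x_2 enters.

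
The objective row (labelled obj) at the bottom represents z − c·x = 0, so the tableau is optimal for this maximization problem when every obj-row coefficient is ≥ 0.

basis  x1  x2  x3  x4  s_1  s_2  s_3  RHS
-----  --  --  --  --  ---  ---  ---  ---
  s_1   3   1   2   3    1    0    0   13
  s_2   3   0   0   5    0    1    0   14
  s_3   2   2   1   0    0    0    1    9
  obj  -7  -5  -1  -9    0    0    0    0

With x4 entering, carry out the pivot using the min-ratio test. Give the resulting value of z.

Ratio test on column x4 — row 1: 13/3 = 13/3; row 2: 14/5 = 14/5; row 3: entry 0 ≤ 0. Minimum is 14/5 at row 2 (s_2 leaves); pivot element 5.
Pivot on row 2; the obj-row RHS becomes 0 − (-9)·(14/5) = 126/5.

126/5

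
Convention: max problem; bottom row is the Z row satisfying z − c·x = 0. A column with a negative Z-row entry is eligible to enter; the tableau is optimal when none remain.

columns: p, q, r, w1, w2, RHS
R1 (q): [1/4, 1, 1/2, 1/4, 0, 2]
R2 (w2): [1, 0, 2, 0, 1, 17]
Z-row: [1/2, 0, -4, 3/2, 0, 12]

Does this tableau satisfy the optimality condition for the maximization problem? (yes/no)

no

The Z-row has a negative entry -4 in column r, so it is not optimal.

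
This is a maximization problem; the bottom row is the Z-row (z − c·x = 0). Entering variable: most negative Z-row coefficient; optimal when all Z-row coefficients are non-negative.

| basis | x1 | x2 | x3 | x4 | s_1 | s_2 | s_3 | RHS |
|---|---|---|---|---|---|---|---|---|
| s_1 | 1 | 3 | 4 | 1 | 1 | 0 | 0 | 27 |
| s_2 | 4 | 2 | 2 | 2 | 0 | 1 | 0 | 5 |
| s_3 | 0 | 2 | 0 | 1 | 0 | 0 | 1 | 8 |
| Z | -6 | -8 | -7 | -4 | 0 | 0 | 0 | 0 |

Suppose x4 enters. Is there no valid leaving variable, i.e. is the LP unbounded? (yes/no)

no

Column x4 has positive entries in row(s) 1, 2, 3, so the ratio test bounds it — not unbounded.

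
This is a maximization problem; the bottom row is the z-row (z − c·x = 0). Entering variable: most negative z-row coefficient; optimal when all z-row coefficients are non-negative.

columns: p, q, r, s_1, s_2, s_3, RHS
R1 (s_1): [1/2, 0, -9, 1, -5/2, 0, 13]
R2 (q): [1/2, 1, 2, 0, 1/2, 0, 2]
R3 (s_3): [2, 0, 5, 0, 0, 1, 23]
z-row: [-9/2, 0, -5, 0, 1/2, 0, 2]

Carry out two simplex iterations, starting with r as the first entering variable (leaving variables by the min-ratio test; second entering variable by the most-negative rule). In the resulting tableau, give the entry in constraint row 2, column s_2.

Ratio test on column r — row 1: entry -9 ≤ 0; row 2: 2/2 = 1; row 3: 23/5 = 23/5. Minimum is 1 at row 2 (q leaves); pivot element 2.
Divide row 2 by 2; eliminate column r from the other rows.
Second iteration: most negative z-row entry is -13/4 in column p, so p enters.
Ratio test on column p — row 1: 22/(11/4) = 8; row 2: 1/(1/4) = 4; row 3: 18/(3/4) = 24. Minimum is 4 at row 2 (r leaves); pivot element 1/4.
Divide row 2 by 1/4; eliminate column p from the other rows.
After both pivots, the entry at constraint row 2, column s_2 is 1.

1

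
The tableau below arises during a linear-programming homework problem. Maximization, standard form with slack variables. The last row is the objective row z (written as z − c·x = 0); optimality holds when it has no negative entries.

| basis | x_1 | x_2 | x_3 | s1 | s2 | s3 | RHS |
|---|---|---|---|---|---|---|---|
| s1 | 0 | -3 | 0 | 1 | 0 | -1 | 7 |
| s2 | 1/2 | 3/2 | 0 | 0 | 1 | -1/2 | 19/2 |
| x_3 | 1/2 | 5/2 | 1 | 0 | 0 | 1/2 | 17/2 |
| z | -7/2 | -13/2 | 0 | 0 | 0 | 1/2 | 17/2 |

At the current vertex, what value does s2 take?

19/2

s2 is basic (row 2); its value is the RHS of that row, 19/2.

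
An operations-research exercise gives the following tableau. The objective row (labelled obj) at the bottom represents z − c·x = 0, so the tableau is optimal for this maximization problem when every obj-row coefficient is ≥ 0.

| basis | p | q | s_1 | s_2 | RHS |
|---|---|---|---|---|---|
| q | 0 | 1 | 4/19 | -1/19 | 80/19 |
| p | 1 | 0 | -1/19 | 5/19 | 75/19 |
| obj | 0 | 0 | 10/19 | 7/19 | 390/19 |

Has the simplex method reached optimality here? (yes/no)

Every obj-row coefficient is ≥ 0, so the tableau is optimal.

yes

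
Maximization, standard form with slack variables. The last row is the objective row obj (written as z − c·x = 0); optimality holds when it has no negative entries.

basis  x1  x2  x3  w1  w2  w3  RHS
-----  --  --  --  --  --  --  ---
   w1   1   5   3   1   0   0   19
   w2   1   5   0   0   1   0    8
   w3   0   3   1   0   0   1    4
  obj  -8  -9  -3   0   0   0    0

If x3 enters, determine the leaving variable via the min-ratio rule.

Column x3 entries and ratios — w1: 19/3 = 19/3; w2: 0 ≤ 0, skip; w3: 4/1 = 4.
Smallest ratio is 4 in the row of w3, so w3 leaves.

w3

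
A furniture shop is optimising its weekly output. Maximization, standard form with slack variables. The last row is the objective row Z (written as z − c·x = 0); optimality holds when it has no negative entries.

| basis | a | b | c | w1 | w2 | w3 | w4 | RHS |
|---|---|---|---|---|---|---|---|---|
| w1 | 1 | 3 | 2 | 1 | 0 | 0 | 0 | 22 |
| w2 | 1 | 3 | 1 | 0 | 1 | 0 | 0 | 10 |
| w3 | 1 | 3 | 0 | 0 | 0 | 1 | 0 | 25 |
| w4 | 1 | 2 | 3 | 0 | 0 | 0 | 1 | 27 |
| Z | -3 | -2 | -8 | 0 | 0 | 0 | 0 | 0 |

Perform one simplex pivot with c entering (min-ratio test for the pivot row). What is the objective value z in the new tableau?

72

Ratio test on column c — row 1: 22/2 = 11; row 2: 10/1 = 10; row 3: entry 0 ≤ 0; row 4: 27/3 = 9. Minimum is 9 at row 4 (w4 leaves); pivot element 3.
Pivot on row 4; the Z-row RHS becomes 0 − (-8)·9 = 72.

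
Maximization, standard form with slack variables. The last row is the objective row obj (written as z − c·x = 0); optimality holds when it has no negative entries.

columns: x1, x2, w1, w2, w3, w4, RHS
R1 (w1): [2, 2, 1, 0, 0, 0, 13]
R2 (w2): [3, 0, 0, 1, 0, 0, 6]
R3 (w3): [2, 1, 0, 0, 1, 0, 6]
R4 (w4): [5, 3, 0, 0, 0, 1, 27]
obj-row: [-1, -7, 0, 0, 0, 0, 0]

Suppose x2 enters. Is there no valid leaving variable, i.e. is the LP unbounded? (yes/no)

no

Column x2 has positive entries in row(s) 1, 3, 4, so the ratio test bounds it — not unbounded.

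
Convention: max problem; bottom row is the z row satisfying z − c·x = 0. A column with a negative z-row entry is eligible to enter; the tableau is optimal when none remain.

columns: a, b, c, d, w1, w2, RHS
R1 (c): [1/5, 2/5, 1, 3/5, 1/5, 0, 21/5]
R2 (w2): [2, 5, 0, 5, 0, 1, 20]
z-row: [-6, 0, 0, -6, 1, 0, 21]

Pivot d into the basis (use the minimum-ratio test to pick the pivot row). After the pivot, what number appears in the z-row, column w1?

1

Ratio test on column d — row 1: (21/5)/(3/5) = 7; row 2: 20/5 = 4. Minimum is 4 at row 2 (w2 leaves); pivot element 5.
Divide row 2 by 5; eliminate column d from the other rows.
z-row update in column w1: 1 − (-6)·0 = 1.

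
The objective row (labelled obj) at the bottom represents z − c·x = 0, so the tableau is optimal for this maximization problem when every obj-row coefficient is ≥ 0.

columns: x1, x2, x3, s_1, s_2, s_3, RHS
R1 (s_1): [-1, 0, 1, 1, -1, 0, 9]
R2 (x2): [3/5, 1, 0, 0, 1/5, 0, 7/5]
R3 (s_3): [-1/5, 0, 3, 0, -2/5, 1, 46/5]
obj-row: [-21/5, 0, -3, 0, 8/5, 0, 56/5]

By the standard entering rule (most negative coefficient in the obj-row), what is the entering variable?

x1

Negative obj-row entries: x1: -21/5, x3: -3.
The most negative is -21/5 in column x1, so x1 enters.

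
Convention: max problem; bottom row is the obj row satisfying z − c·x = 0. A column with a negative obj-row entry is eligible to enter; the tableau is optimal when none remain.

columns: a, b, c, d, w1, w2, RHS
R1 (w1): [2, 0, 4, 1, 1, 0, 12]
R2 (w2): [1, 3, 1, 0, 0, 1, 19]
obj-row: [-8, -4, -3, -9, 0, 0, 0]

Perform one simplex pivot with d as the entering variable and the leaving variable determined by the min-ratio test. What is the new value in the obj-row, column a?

Ratio test on column d — row 1: 12/1 = 12; row 2: entry 0 ≤ 0. Minimum is 12 at row 1 (w1 leaves); pivot element 1.
Divide row 1 by 1; eliminate column d from the other rows.
obj-row update in column a: -8 − (-9)·2 = 10.

10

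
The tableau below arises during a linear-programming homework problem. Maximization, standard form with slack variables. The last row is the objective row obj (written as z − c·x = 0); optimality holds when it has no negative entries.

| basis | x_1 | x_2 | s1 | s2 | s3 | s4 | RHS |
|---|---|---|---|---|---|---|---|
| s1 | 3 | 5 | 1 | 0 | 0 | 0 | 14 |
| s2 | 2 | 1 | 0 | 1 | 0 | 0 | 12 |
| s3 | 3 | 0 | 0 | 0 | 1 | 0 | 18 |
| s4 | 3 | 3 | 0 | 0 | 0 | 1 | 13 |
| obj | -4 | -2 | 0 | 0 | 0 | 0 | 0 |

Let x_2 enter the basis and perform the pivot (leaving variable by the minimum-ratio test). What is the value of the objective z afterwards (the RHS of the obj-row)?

28/5

Ratio test on column x_2 — row 1: 14/5 = 14/5; row 2: 12/1 = 12; row 3: entry 0 ≤ 0; row 4: 13/3 = 13/3. Minimum is 14/5 at row 1 (s1 leaves); pivot element 5.
Pivot on row 1; the obj-row RHS becomes 0 − (-2)·(14/5) = 28/5.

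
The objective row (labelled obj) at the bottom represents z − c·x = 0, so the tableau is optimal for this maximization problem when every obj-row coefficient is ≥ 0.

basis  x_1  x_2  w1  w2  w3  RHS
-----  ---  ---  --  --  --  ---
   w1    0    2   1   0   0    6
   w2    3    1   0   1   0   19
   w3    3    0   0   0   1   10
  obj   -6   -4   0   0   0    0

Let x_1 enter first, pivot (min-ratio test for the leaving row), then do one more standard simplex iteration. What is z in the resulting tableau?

32

Ratio test on column x_1 — row 1: entry 0 ≤ 0; row 2: 19/3 = 19/3; row 3: 10/3 = 10/3. Minimum is 10/3 at row 3 (w3 leaves); pivot element 3.
Pivot on row 3; the obj-row RHS becomes 0 − (-6)·(10/3) = 20.
Next entering variable (most negative obj-row entry -4): x_2.
Ratio test on column x_2 — row 1: 6/2 = 3; row 2: 9/1 = 9; row 3: entry 0 ≤ 0. Minimum is 3 at row 1 (w1 leaves); pivot element 2.
After the second pivot the obj-row RHS is 20 − (-4)·3 = 32.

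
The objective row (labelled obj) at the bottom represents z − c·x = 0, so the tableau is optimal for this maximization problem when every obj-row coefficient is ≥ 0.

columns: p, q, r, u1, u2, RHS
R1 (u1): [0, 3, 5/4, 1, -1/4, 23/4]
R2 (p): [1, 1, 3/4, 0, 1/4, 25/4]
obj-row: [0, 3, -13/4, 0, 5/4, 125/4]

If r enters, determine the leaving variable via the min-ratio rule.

u1

Column r entries and ratios — u1: (23/4)/(5/4) = 23/5; p: (25/4)/(3/4) = 25/3.
Smallest ratio is 23/5 in the row of u1, so u1 leaves.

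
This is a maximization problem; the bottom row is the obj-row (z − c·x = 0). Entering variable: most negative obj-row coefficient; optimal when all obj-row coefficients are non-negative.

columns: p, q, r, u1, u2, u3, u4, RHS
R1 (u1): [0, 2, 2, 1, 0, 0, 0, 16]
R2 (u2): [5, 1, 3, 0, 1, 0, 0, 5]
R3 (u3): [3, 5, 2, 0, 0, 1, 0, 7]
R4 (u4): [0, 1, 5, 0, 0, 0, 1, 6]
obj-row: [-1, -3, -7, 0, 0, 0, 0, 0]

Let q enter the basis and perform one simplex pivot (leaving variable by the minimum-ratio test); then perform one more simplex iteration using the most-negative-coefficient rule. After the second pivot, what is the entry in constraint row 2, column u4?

Ratio test on column q — row 1: 16/2 = 8; row 2: 5/1 = 5; row 3: 7/5 = 7/5; row 4: 6/1 = 6. Minimum is 7/5 at row 3 (u3 leaves); pivot element 5.
Divide row 3 by 5; eliminate column q from the other rows.
Second iteration: most negative obj-row entry is -29/5 in column r, so r enters.
Ratio test on column r — row 1: (66/5)/(6/5) = 11; row 2: (18/5)/(13/5) = 18/13; row 3: (7/5)/(2/5) = 7/2; row 4: (23/5)/(23/5) = 1. Minimum is 1 at row 4 (u4 leaves); pivot element 23/5.
Divide row 4 by 23/5; eliminate column r from the other rows.
After both pivots, the entry at constraint row 2, column u4 is -13/23.

-13/23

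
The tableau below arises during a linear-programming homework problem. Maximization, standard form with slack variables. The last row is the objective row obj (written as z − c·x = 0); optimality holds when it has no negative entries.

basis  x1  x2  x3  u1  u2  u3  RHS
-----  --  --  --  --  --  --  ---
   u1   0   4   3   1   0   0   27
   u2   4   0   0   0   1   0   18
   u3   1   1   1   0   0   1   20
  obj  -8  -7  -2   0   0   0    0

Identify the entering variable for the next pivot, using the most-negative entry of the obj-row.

Negative obj-row entries: x1: -8, x2: -7, x3: -2.
The most negative is -8 in column x1, so x1 enters.

x1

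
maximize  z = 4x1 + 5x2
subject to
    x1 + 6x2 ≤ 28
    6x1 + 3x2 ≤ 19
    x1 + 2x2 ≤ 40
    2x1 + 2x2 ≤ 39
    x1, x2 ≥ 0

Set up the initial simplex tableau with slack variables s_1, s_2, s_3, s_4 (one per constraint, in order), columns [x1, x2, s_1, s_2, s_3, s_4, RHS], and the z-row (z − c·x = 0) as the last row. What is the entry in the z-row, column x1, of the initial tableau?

The z-row carries the negated objective coefficients: the x1 entry is -4.

-4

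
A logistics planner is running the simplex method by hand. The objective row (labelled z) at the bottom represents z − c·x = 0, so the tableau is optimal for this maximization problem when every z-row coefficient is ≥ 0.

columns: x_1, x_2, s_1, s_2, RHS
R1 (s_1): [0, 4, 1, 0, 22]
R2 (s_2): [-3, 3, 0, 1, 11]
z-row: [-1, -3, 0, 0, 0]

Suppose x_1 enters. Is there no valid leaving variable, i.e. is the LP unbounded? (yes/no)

Every constraint-row entry in column x_1 is ≤ 0, so increasing x_1 is unbounded.

yes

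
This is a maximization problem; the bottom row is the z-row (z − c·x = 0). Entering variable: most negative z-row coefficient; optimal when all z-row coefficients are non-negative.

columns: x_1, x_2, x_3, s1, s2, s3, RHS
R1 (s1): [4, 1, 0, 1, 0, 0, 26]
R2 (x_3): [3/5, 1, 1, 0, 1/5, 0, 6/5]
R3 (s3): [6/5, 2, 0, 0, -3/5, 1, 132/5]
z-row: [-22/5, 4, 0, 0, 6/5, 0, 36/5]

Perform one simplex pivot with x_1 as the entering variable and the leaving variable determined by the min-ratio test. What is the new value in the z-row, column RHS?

16

Ratio test on column x_1 — row 1: 26/4 = 13/2; row 2: (6/5)/(3/5) = 2; row 3: (132/5)/(6/5) = 22. Minimum is 2 at row 2 (x_3 leaves); pivot element 3/5.
Divide row 2 by 3/5; eliminate column x_1 from the other rows.
z-row update in column RHS: 36/5 − (-22/5)·2 = 16.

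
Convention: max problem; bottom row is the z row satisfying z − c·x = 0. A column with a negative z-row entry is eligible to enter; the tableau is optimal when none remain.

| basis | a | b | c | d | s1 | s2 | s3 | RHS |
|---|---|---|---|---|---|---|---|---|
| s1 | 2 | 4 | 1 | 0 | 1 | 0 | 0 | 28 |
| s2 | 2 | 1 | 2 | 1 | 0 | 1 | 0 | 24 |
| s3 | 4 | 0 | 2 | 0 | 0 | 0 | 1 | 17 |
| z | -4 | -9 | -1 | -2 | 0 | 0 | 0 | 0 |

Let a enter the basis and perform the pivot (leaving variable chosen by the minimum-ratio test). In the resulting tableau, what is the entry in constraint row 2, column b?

Ratio test on column a — row 1: 28/2 = 14; row 2: 24/2 = 12; row 3: 17/4 = 17/4. Minimum is 17/4 at row 3 (s3 leaves); pivot element 4.
Divide row 3 by 4; eliminate column a from the other rows.
Row 2 update in column b: 1 − 2·0 = 1.

1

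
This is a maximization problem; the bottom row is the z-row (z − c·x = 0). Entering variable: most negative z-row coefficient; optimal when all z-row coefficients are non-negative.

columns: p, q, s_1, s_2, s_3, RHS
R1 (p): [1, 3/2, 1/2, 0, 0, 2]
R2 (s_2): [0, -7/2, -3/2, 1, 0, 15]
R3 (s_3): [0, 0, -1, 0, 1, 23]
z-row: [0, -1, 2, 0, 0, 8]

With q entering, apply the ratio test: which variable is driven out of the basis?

Column q entries and ratios — p: 2/(3/2) = 4/3; s_2: -7/2 ≤ 0, skip; s_3: 0 ≤ 0, skip.
Smallest ratio is 4/3 in the row of p, so p leaves.

p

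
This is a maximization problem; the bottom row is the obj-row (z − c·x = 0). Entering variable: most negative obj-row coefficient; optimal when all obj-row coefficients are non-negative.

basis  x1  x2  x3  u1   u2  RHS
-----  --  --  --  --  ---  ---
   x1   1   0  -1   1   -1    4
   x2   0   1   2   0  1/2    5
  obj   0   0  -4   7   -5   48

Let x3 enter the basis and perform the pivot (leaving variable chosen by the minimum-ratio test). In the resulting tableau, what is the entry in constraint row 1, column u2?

-3/4

Ratio test on column x3 — row 1: entry -1 ≤ 0; row 2: 5/2 = 5/2. Minimum is 5/2 at row 2 (x2 leaves); pivot element 2.
Divide row 2 by 2; eliminate column x3 from the other rows.
Row 1 update in column u2: -1 − (-1)·(1/4) = -3/4.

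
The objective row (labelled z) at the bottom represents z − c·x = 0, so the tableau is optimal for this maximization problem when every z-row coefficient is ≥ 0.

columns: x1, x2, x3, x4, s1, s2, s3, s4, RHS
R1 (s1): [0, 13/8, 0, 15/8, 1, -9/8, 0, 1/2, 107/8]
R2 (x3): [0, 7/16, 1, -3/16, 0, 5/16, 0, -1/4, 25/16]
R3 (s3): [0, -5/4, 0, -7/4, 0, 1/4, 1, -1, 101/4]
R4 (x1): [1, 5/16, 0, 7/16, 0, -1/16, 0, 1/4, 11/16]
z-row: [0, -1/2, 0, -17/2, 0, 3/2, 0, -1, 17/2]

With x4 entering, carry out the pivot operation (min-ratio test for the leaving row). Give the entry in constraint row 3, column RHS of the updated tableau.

28

Ratio test on column x4 — row 1: (107/8)/(15/8) = 107/15; row 2: entry -3/16 ≤ 0; row 3: entry -7/4 ≤ 0; row 4: (11/16)/(7/16) = 11/7. Minimum is 11/7 at row 4 (x1 leaves); pivot element 7/16.
Divide row 4 by 7/16; eliminate column x4 from the other rows.
Row 3 update in column RHS: 101/4 − (-7/4)·(11/7) = 28.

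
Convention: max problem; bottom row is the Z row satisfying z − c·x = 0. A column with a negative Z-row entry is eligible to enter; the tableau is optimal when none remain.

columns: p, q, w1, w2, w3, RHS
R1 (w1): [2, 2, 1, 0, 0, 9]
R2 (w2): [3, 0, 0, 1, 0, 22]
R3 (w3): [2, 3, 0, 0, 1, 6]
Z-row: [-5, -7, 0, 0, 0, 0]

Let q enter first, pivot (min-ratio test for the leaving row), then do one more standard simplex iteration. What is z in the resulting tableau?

15

Ratio test on column q — row 1: 9/2 = 9/2; row 2: entry 0 ≤ 0; row 3: 6/3 = 2. Minimum is 2 at row 3 (w3 leaves); pivot element 3.
Pivot on row 3; the Z-row RHS becomes 0 − (-7)·2 = 14.
Next entering variable (most negative Z-row entry -1/3): p.
Ratio test on column p — row 1: 5/(2/3) = 15/2; row 2: 22/3 = 22/3; row 3: 2/(2/3) = 3. Minimum is 3 at row 3 (q leaves); pivot element 2/3.
After the second pivot the Z-row RHS is 14 − (-1/3)·3 = 15.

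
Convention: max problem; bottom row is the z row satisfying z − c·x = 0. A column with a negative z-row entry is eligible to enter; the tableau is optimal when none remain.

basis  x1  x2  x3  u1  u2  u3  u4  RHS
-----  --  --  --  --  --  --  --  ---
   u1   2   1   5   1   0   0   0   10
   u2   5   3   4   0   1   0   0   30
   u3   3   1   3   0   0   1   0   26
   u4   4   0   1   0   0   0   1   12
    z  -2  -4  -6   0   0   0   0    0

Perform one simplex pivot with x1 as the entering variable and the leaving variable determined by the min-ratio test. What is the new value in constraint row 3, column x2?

1

Ratio test on column x1 — row 1: 10/2 = 5; row 2: 30/5 = 6; row 3: 26/3 = 26/3; row 4: 12/4 = 3. Minimum is 3 at row 4 (u4 leaves); pivot element 4.
Divide row 4 by 4; eliminate column x1 from the other rows.
Row 3 update in column x2: 1 − 3·0 = 1.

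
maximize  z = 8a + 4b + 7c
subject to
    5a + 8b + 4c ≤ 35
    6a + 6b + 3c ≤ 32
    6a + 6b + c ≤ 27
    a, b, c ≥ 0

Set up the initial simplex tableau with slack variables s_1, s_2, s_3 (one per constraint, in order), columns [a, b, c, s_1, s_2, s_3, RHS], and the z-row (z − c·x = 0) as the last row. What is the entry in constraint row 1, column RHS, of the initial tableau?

The RHS of constraint 1 is b_1 = 35.

35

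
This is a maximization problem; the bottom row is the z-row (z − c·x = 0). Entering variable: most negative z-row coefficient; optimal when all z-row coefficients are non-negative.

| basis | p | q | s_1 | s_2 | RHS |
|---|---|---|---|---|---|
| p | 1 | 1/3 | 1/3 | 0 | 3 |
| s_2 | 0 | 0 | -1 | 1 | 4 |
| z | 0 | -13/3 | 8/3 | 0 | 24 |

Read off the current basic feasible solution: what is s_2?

s_2 is basic (row 2); its value is the RHS of that row, 4.

4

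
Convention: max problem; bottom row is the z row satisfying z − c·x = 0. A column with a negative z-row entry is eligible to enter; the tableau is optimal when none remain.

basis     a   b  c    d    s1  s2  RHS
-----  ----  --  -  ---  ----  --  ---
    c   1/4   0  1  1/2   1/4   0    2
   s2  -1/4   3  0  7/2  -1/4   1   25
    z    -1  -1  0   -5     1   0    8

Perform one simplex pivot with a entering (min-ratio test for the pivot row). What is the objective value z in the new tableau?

16

Ratio test on column a — row 1: 2/(1/4) = 8; row 2: entry -1/4 ≤ 0. Minimum is 8 at row 1 (c leaves); pivot element 1/4.
Pivot on row 1; the z-row RHS becomes 8 − (-1)·8 = 16.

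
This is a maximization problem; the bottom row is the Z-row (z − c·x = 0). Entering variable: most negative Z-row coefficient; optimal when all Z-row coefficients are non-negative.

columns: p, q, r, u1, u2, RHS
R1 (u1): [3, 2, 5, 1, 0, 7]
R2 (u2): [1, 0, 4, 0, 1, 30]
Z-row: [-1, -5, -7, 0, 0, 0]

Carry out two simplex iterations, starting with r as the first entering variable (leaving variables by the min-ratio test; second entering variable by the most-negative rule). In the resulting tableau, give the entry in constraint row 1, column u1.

1/2

Ratio test on column r — row 1: 7/5 = 7/5; row 2: 30/4 = 15/2. Minimum is 7/5 at row 1 (u1 leaves); pivot element 5.
Divide row 1 by 5; eliminate column r from the other rows.
Second iteration: most negative Z-row entry is -11/5 in column q, so q enters.
Ratio test on column q — row 1: (7/5)/(2/5) = 7/2; row 2: entry -8/5 ≤ 0. Minimum is 7/2 at row 1 (r leaves); pivot element 2/5.
Divide row 1 by 2/5; eliminate column q from the other rows.
After both pivots, the entry at constraint row 1, column u1 is 1/2.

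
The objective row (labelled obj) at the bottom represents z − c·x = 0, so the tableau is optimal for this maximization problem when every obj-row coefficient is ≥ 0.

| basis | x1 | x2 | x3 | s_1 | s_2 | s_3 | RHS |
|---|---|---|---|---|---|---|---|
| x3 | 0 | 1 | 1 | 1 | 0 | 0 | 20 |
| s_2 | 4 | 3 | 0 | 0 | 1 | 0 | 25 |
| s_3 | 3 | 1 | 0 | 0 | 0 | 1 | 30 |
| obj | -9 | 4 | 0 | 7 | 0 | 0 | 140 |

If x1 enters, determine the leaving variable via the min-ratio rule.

s_2

Column x1 entries and ratios — x3: 0 ≤ 0, skip; s_2: 25/4 = 25/4; s_3: 30/3 = 10.
Smallest ratio is 25/4 in the row of s_2, so s_2 leaves.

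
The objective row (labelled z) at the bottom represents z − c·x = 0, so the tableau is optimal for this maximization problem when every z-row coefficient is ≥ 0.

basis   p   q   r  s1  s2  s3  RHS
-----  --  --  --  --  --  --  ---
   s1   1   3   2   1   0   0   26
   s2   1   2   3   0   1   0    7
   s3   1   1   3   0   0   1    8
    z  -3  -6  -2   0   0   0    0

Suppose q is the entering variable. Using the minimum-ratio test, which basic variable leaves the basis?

s2

Column q entries and ratios — s1: 26/3 = 26/3; s2: 7/2 = 7/2; s3: 8/1 = 8.
Smallest ratio is 7/2 in the row of s2, so s2 leaves.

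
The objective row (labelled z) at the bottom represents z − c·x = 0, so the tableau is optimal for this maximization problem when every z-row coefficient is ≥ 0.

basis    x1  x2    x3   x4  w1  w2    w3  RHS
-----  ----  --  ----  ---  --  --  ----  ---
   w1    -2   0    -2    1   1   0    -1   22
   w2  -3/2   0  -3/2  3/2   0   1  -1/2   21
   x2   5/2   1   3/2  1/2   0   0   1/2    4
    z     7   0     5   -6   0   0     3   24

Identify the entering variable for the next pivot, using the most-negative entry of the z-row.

x4

Negative z-row entries: x4: -6.
The most negative is -6 in column x4, so x4 enters.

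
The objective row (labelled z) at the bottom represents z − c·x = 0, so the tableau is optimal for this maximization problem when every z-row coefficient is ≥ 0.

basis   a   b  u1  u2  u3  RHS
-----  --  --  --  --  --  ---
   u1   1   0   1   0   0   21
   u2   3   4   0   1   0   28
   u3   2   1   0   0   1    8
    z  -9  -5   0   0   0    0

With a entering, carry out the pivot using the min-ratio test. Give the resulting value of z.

Ratio test on column a — row 1: 21/1 = 21; row 2: 28/3 = 28/3; row 3: 8/2 = 4. Minimum is 4 at row 3 (u3 leaves); pivot element 2.
Pivot on row 3; the z-row RHS becomes 0 − (-9)·4 = 36.

36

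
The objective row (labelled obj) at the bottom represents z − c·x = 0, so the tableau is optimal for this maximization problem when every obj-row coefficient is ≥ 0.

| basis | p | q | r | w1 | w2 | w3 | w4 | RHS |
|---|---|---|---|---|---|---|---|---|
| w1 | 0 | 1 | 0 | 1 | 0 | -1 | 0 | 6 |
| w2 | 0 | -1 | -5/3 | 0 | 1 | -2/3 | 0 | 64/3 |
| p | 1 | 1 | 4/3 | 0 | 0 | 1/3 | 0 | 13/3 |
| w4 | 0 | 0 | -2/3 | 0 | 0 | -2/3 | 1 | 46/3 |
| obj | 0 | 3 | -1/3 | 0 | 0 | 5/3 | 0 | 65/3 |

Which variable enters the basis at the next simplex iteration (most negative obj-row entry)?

r

Negative obj-row entries: r: -1/3.
The most negative is -1/3 in column r, so r enters.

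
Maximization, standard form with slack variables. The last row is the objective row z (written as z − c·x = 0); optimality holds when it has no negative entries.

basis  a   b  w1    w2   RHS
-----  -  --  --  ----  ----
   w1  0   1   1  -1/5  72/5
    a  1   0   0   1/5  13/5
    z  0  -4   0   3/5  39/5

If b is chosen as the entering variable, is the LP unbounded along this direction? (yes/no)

no

Column b has positive entries in row(s) 1, so the ratio test bounds it — not unbounded.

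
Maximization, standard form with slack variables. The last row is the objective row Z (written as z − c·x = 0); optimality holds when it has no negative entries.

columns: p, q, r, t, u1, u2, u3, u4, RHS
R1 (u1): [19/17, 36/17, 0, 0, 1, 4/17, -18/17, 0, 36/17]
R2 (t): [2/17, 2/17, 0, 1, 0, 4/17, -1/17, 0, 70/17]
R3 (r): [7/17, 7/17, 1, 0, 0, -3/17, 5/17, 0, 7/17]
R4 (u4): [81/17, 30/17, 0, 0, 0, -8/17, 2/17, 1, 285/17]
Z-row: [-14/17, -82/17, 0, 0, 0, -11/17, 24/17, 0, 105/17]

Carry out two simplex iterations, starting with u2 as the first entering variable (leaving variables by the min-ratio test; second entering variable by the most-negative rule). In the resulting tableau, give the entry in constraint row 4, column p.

5

Ratio test on column u2 — row 1: (36/17)/(4/17) = 9; row 2: (70/17)/(4/17) = 35/2; row 3: entry -3/17 ≤ 0; row 4: entry -8/17 ≤ 0. Minimum is 9 at row 1 (u1 leaves); pivot element 4/17.
Divide row 1 by 4/17; eliminate column u2 from the other rows.
Second iteration: most negative Z-row entry is -3/2 in column u3, so u3 enters.
Ratio test on column u3 — row 1: entry -9/2 ≤ 0; row 2: 2/1 = 2; row 3: entry -1/2 ≤ 0; row 4: entry -2 ≤ 0. Minimum is 2 at row 2 (t leaves); pivot element 1.
Divide row 2 by 1; eliminate column u3 from the other rows.
After both pivots, the entry at constraint row 4, column p is 5.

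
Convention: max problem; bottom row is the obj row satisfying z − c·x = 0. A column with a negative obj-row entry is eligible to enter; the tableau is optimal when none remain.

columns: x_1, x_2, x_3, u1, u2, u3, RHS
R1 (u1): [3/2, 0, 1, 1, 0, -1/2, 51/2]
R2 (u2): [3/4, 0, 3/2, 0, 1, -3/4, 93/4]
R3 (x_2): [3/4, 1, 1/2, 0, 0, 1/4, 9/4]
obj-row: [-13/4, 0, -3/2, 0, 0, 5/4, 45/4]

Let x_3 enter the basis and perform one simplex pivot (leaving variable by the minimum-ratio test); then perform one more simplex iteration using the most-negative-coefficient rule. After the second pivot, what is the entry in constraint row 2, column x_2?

Ratio test on column x_3 — row 1: (51/2)/1 = 51/2; row 2: (93/4)/(3/2) = 31/2; row 3: (9/4)/(1/2) = 9/2. Minimum is 9/2 at row 3 (x_2 leaves); pivot element 1/2.
Divide row 3 by 1/2; eliminate column x_3 from the other rows.
Second iteration: most negative obj-row entry is -1 in column x_1, so x_1 enters.
Ratio test on column x_1 — row 1: entry 0 ≤ 0; row 2: entry -3/2 ≤ 0; row 3: (9/2)/(3/2) = 3. Minimum is 3 at row 3 (x_3 leaves); pivot element 3/2.
Divide row 3 by 3/2; eliminate column x_1 from the other rows.
After both pivots, the entry at constraint row 2, column x_2 is -1.

-1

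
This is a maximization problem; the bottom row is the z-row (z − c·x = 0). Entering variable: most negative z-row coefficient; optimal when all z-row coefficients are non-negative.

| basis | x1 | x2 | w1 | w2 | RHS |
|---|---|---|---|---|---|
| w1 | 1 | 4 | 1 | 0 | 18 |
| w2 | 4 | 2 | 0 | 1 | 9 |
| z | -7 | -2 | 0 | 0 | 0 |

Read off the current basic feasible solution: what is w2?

w2 is basic (row 2); its value is the RHS of that row, 9.

9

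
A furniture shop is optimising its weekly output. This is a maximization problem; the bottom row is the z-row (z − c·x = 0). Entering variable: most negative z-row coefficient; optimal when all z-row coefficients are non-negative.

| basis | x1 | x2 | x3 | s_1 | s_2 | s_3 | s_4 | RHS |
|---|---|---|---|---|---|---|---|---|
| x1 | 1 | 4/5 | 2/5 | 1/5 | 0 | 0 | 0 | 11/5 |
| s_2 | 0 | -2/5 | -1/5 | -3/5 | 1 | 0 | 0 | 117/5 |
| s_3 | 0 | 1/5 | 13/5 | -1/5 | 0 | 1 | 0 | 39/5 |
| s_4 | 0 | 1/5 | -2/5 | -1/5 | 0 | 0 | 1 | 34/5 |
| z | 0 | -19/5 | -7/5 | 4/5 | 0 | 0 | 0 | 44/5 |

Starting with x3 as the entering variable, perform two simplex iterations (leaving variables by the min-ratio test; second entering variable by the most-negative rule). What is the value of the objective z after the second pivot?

Ratio test on column x3 — row 1: (11/5)/(2/5) = 11/2; row 2: entry -1/5 ≤ 0; row 3: (39/5)/(13/5) = 3; row 4: entry -2/5 ≤ 0. Minimum is 3 at row 3 (s_3 leaves); pivot element 13/5.
Pivot on row 3; the z-row RHS becomes 44/5 − (-7/5)·3 = 13.
Next entering variable (most negative z-row entry -48/13): x2.
Ratio test on column x2 — row 1: 1/(10/13) = 13/10; row 2: entry -5/13 ≤ 0; row 3: 3/(1/13) = 39; row 4: 8/(3/13) = 104/3. Minimum is 13/10 at row 1 (x1 leaves); pivot element 10/13.
After the second pivot the z-row RHS is 13 − (-48/13)·(13/10) = 89/5.

89/5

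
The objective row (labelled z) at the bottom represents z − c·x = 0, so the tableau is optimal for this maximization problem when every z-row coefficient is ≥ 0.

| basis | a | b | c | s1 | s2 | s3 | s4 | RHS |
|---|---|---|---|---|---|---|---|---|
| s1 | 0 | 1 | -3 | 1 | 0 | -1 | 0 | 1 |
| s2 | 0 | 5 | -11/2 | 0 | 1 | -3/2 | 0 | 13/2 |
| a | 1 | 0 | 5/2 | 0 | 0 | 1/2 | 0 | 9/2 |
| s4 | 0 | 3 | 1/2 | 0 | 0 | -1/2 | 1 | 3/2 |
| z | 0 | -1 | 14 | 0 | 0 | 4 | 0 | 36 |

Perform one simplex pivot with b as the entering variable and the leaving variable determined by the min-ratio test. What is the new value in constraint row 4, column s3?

Ratio test on column b — row 1: 1/1 = 1; row 2: (13/2)/5 = 13/10; row 3: entry 0 ≤ 0; row 4: (3/2)/3 = 1/2. Minimum is 1/2 at row 4 (s4 leaves); pivot element 3.
Divide row 4 by 3; eliminate column b from the other rows.
In the new row 4, the s3 entry is the old entry divided by the pivot: (-1/2)/3 = -1/6.

-1/6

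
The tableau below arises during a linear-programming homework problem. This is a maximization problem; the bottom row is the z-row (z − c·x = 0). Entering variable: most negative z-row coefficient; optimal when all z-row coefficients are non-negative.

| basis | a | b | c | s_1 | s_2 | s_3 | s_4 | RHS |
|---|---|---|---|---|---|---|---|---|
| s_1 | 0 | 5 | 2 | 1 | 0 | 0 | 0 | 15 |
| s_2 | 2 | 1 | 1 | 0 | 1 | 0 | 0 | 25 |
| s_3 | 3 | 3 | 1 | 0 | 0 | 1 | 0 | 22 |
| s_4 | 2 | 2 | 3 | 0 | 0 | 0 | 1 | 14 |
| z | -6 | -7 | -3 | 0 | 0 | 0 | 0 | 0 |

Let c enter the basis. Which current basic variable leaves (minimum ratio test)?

s_4

Column c entries and ratios — s_1: 15/2 = 15/2; s_2: 25/1 = 25; s_3: 22/1 = 22; s_4: 14/3 = 14/3.
Smallest ratio is 14/3 in the row of s_4, so s_4 leaves.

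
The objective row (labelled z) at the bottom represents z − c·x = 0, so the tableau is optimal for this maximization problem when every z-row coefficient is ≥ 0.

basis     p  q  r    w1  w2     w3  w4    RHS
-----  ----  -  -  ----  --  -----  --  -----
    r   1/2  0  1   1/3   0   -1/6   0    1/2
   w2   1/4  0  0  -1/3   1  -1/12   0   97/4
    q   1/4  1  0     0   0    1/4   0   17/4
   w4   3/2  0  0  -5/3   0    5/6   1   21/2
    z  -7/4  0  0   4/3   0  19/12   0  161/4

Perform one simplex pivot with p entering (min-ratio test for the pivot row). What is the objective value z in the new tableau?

Ratio test on column p — row 1: (1/2)/(1/2) = 1; row 2: (97/4)/(1/4) = 97; row 3: (17/4)/(1/4) = 17; row 4: (21/2)/(3/2) = 7. Minimum is 1 at row 1 (r leaves); pivot element 1/2.
Pivot on row 1; the z-row RHS becomes 161/4 − (-7/4)·1 = 42.

42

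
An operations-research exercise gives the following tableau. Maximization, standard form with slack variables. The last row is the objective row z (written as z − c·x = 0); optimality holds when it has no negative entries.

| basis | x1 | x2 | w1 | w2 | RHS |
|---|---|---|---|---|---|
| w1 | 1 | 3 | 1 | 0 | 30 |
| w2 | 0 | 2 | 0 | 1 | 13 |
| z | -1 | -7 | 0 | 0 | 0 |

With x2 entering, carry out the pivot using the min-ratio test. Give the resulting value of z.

91/2

Ratio test on column x2 — row 1: 30/3 = 10; row 2: 13/2 = 13/2. Minimum is 13/2 at row 2 (w2 leaves); pivot element 2.
Pivot on row 2; the z-row RHS becomes 0 − (-7)·(13/2) = 91/2.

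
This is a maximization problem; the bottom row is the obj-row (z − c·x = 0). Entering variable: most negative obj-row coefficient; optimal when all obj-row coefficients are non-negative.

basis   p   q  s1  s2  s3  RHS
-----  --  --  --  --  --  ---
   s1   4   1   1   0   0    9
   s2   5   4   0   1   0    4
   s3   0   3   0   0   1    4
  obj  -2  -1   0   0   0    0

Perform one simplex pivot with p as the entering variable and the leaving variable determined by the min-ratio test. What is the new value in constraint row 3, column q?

Ratio test on column p — row 1: 9/4 = 9/4; row 2: 4/5 = 4/5; row 3: entry 0 ≤ 0. Minimum is 4/5 at row 2 (s2 leaves); pivot element 5.
Divide row 2 by 5; eliminate column p from the other rows.
Row 3 update in column q: 3 − 0·(4/5) = 3.

3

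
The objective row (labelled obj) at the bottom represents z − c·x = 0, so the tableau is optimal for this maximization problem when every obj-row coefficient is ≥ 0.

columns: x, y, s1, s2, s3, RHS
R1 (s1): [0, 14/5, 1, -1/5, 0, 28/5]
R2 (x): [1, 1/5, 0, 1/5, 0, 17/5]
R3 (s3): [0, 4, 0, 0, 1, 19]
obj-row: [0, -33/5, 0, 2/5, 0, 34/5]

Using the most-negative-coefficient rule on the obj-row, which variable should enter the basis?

y

Negative obj-row entries: y: -33/5.
The most negative is -33/5 in column y, so y enters.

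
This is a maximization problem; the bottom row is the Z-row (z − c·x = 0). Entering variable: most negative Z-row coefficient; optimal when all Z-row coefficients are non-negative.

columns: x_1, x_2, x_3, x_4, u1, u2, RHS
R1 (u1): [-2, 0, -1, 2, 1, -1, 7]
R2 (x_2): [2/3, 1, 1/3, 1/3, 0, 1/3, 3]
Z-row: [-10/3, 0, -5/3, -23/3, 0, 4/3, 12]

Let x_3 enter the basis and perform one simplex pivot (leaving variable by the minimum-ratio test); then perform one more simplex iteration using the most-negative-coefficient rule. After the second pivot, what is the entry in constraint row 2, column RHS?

11/3

Ratio test on column x_3 — row 1: entry -1 ≤ 0; row 2: 3/(1/3) = 9. Minimum is 9 at row 2 (x_2 leaves); pivot element 1/3.
Divide row 2 by 1/3; eliminate column x_3 from the other rows.
Second iteration: most negative Z-row entry is -6 in column x_4, so x_4 enters.
Ratio test on column x_4 — row 1: 16/3 = 16/3; row 2: 9/1 = 9. Minimum is 16/3 at row 1 (u1 leaves); pivot element 3.
Divide row 1 by 3; eliminate column x_4 from the other rows.
After both pivots, the entry at constraint row 2, column RHS is 11/3.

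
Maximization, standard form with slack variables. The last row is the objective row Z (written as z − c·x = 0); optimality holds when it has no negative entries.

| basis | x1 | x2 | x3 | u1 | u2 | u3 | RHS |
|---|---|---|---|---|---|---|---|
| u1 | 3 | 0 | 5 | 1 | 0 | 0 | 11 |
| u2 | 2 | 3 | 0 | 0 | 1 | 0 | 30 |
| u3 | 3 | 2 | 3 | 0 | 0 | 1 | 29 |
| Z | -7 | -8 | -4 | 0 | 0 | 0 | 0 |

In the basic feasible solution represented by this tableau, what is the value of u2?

30

u2 is basic (row 2); its value is the RHS of that row, 30.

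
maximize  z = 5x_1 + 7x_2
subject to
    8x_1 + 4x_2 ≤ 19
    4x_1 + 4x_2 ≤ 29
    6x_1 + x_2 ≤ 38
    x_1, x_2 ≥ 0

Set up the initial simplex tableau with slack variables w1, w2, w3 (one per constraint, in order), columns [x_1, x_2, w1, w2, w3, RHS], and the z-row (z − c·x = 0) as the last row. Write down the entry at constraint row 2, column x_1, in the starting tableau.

Constraint 2 has coefficient 4 on x_1.

4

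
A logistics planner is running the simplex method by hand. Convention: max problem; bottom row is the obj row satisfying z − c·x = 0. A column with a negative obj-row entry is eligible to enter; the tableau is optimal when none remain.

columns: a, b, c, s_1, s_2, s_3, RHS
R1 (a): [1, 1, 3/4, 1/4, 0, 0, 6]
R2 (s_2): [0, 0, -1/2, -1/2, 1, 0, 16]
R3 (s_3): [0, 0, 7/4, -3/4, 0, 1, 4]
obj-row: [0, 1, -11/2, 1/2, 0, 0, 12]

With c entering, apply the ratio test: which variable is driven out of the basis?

s_3

Column c entries and ratios — a: 6/(3/4) = 8; s_2: -1/2 ≤ 0, skip; s_3: 4/(7/4) = 16/7.
Smallest ratio is 16/7 in the row of s_3, so s_3 leaves.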